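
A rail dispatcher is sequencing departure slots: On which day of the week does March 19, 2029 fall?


Date: 2029-03-19
January 1, 2029 is a Monday
Day of year: 78
Offset from Jan 1: 77 days
77 mod 7 = 0
Result: Monday

Monday


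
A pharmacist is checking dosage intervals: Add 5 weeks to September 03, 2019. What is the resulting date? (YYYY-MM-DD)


Start: 2019-09-03
Weeks to add: 5
Convert to days: 5 x 7 = 35 days
Add 35 days to 2019-09-03
Result: 2019-10-08

2019-10-08


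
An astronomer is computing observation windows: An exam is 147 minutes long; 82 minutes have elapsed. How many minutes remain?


Total budget: 147 minutes
Time used: 82 minutes
Remaining: 147 - 82 = 65 minutes
Percent used: 55.8%
Percent remaining: 44.2%

65


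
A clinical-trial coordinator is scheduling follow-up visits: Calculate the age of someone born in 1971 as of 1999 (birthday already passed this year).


Birth year: 1971
Current year: 1999
Age = current year - birth year
Age = 1999 - 1971 = 28

28


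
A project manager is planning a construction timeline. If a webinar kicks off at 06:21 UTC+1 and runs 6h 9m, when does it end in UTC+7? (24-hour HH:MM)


Start: 06:21 in UTC+1
Step 1 - add duration:
  minutes: 21 + 9 = 30
  hours: 6 + 6 + 0 = 12
  end in UTC+1: 12:30
Step 2 - convert UTC+1 -> UTC+7:
  offset difference: 7 - (1) = 6 hours
  12 + (6) = 18 -> mod 24 = 18
Result: 18:30 in UTC+7

18:30


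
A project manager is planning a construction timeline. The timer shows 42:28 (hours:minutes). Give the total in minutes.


Hours: 42
Minutes: 28
Convert hours to minutes: 42 x 60 = 2520
Add remaining minutes: 2520 + 28 = 2548

2548


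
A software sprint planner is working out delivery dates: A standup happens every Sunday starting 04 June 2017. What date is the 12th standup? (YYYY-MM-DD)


First occurrence: 2017-06-04 (occurrence 1)
Each occurrence is 7 days after the previous.
Occurrence 12 is 11 weeks after the first.
11 weeks = 77 days
2017-06-04 + 77 days = 2017-08-20

2017-08-20


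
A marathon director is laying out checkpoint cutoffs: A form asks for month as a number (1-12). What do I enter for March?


Calendar month order:
2. February
3. March <--
4. April
March is month number 3

3


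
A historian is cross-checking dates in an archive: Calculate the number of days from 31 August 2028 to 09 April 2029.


Start date: 2028-08-31
End date: 2029-04-09
Aug 2028: +1 days
Sep 2028: +30 days
Oct 2028: +31 days
... (6 more months)
Total: 221 days

221


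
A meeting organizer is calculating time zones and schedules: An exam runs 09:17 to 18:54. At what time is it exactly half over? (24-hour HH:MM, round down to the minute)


Start time: 09:17 = 557 minutes from midnight
End time: 18:54 = 1134 minutes from midnight
Sum: 557 + 1134 = 1691
Midpoint: 1691 / 2 = 845 minutes
Convert: 845 / 60 = 14 hours, 5 minutes
Result: 14:05

14:05


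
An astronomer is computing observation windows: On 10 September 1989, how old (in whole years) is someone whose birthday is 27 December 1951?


Birth: 1951-12-27
Reference: 1989-09-10
Year difference: 1989 - 1951 = 38
Has birthday (12-27) occurred by 09-10? No
Birthday not yet reached this year -> subtract 1
Age in full years: 37

37


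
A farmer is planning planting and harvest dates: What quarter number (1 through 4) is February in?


Month: February (month 2)
Q1: January-March (months 1-3)
Q2: April-June (months 4-6)
Q3: July-September (months 7-9)
Q4: October-December (months 10-12)
Month 2 falls in Q1

1


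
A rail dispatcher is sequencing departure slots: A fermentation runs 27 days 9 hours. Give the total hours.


Days: 27
Extra hours: 9
Hours per day: 24
Days to hours: 27 x 24 = 648
Total: 648 + 9 = 657

657


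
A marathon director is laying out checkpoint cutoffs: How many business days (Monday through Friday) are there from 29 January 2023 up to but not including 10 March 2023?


Start: 2023-01-29 (Sunday)
End (exclusive): 2023-03-10 (Friday)
Total calendar days: 40
Full weeks: 40 // 7 = 5 -> 25 weekdays
Remaining 5 days starting on Sunday:
  Sun(-), Mon(w), Tue(w), Wed(w), Thu(w) -> 4 weekdays
Total business days: 25 + 4 = 29

29


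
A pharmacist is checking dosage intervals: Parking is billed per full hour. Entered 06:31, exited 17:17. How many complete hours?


Start: 06:31
End: 17:17
Hour difference: 17 - 6 = 11 hours
Minute difference: 17 - 31 = -14 minutes
Total minutes: 646
Complete hours: 646 / 60 = 10 (remainder 46)

10


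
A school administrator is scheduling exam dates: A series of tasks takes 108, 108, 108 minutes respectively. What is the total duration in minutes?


Durations: 108, 108, 108
Running sum: 108
+ 108 = 216
+ 108 = 324
Total duration: 324 minutes
That is 5 hours and 24 minutes

324


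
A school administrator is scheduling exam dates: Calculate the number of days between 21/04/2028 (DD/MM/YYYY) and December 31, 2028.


Start: April 21, 2028
End: December 31, 2028
Days left in April: 9
May: 31
June: 30
July: 31
August: 31
... plus remaining months
Sum of remaining months: 245
Total: 9 + 245 = 254

254


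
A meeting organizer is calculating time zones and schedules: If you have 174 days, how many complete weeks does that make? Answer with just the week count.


Total days: 174
Days per week: 7
Division: 174 / 7 = 24 remainder 6
Complete weeks: 24
Remaining days: 6

24


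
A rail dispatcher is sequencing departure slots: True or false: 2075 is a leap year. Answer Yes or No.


Year: 2075
Divisible by 4? 2075 / 4 = 518.75 -> No
Not divisible by 4, so NOT a leap year

No


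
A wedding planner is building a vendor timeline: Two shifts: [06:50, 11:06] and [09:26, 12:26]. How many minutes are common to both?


Interval A: [410, 666] minutes from midnight
Interval B: [566, 746] minutes from midnight
Overlap start = max(410, 566) = 566
Overlap end = min(666, 746) = 666
Overlap = 666 - 566 = 100 minutes

100


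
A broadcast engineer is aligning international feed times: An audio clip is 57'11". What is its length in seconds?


Minutes: 57
Seconds: 11
Convert minutes to seconds: 57 x 60 = 3420
Add remaining seconds: 3420 + 11 = 3431

3431


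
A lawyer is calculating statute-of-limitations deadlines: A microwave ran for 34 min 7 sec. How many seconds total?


Minutes: 34
Extra seconds: 7
Seconds per minute: 60
Minutes to seconds: 34 x 60 = 2040
Total: 2040 + 7 = 2047

2047


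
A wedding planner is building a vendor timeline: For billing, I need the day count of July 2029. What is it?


Month: July
Year: 2029
July is a 31-day month
Total: 31 days

31


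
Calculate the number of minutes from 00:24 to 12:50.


Start time: 00:24 = 24 minutes from midnight
End time: 12:50 = 770 minutes from midnight
Difference: 770 - 24 = 746 minutes
That is 12 hours and 26 minutes

746


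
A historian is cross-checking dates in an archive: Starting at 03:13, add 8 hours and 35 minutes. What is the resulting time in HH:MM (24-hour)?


Start time: 03:13
Adding: 8 hours 35 minutes
Minutes: 13 + 35 = 48
Hours: 3 + 8 + 0 = 11
Result: 11:48

11:48


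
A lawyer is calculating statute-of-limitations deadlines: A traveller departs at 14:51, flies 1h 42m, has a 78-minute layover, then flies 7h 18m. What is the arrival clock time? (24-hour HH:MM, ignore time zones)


Depart: 14:51
Leg 1: +102 min -> 16:33
Layover: +78 min -> 17:51
Leg 2: +438 min -> 01:09
Total travel: 618 minutes = 10h 18m
Arrival: 01:09

01:09


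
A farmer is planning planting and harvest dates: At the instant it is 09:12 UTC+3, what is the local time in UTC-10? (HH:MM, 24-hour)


Local time: 09:12 at UTC+3 (offset 3h)
Target zone: UTC-10 (offset -10h)
Difference: -10 - (3) = -13 hours
Calculation: 9 + (-13) = -4
Wraparound: (-4) mod 24 = 20
Result: 20:12

20:12


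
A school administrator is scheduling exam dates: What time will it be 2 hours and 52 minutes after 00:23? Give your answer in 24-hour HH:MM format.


Start time: 00:23
Adding: 2 hours 52 minutes
Minutes: 23 + 52 = 75
Minute overflow: 75 >= 60, so carry 1 hour, minutes = 15
Hours: 0 + 2 + 1 = 3
Result: 03:15

03:15


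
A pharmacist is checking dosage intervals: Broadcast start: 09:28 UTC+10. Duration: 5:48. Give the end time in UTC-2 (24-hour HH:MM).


Start: 09:28 in UTC+10
Step 1 - add duration:
  minutes: 28 + 48 = 76 (carry 1h)
  hours: 9 + 5 + 1 = 15
  end in UTC+10: 15:16
Step 2 - convert UTC+10 -> UTC-2:
  offset difference: -2 - (10) = -12 hours
  15 + (-12) = 3 -> mod 24 = 3
Result: 03:16 in UTC-2

03:16


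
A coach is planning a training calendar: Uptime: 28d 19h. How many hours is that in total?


Days: 28
Extra hours: 19
Hours per day: 24
Days to hours: 28 x 24 = 672
Total: 672 + 19 = 691

691


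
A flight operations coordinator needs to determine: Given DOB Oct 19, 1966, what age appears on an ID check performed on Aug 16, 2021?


Birth: 1966-10-19
Reference: 2021-08-16
Year difference: 2021 - 1966 = 55
Has birthday (10-19) occurred by 08-16? No
Birthday not yet reached this year -> subtract 1
Age in full years: 54

54


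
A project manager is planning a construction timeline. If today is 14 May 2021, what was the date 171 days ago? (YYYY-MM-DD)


Start: 2021-05-14
Subtracting 171 days
Days already passed in May: 14
After going back through May: 157 more days to subtract
April 2021: 30 days, 127 remaining
March 2021: 31 days, 96 remaining
February 2021: 28 days, 68 remaining
January 2021: 31 days, 37 remaining
Result: 2020-11-24

2020-11-24


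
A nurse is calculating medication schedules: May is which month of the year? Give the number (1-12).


Calendar month order:
4. April
5. May <--
6. June
May is month number 5

5


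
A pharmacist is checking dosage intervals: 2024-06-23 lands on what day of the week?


Date: 2024-06-23
January 1, 2024 is a Monday
Day of year: 175
Offset from Jan 1: 174 days
174 mod 7 = 6
Result: Sunday

Sunday


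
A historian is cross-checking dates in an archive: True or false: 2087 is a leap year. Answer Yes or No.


Year: 2087
Divisible by 4? 2087 / 4 = 521.75 -> No
Not divisible by 4, so NOT a leap year

No


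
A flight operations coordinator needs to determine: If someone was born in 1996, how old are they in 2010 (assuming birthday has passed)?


Birth year: 1996
Current year: 2010
Age = current year - birth year
Age = 2010 - 1996 = 14

14


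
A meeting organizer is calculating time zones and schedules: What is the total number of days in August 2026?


Month: August
Year: 2026
August is a 31-day month
Total: 31 days

31


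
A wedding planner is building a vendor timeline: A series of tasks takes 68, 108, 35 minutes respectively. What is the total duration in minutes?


Durations: 68, 108, 35
Running sum: 68
+ 108 = 176
+ 35 = 211
Total duration: 211 minutes
That is 3 hours and 31 minutes

211


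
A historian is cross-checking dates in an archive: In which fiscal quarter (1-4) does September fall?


Month: September (month 9)
Q1: January-March (months 1-3)
Q2: April-June (months 4-6)
Q3: July-September (months 7-9)
Q4: October-December (months 10-12)
Month 9 falls in Q3

3


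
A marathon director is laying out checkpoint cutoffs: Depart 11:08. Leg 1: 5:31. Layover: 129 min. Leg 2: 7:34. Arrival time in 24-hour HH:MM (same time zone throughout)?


Depart: 11:08
Leg 1: +331 min -> 16:39
Layover: +129 min -> 18:48
Leg 2: +454 min -> 02:22
Total travel: 914 minutes = 15h 14m
Arrival: 02:22

02:22


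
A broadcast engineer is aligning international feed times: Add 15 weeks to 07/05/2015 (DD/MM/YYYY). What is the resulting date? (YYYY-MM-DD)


Start: 2015-05-07
Weeks to add: 15
Convert to days: 15 x 7 = 105 days
Add 105 days to 2015-05-07
Result: 2015-08-20

2015-08-20


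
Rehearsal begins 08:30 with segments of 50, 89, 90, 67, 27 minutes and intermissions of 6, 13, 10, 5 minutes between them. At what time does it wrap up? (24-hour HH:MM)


Start: 08:30 = 510 min from midnight
  after task 1 (50 min): 09:20
  after break (6 min): 09:26
  after task 2 (89 min): 10:55
  after break (13 min): 11:08
  after task 3 (90 min): 12:38
  after break (10 min): 12:48
  after task 4 (67 min): 13:55
  after break (5 min): 14:00
  after task 5 (27 min): 14:27
Total elapsed: 357 minutes
End time: 14:27

14:27


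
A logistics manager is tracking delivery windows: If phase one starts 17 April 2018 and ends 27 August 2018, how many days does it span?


Start date: 2018-04-17
End date: 2018-08-27
Apr 2018: +14 days
May 2018: +31 days
Jun 2018: +30 days
Jul 2018: +31 days
Aug 2018: +26 days
Total: 132 days

132


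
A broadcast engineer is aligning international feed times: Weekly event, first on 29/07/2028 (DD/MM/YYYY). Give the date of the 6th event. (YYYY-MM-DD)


First occurrence: 2028-07-29 (occurrence 1)
Each occurrence is 7 days after the previous.
Occurrence 6 is 5 weeks after the first.
5 weeks = 35 days
2028-07-29 + 35 days = 2028-09-02

2028-09-02


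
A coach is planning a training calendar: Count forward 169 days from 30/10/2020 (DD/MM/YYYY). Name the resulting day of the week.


Start: 2020-10-30 (Friday)
Step 1 - find target date: add 169 days
  2020-10-30 + 169 days = 2021-04-17
Step 2 - day of week:
  169 mod 7 = 1
  Friday + 1 days -> Saturday
Result: Saturday (2021-04-17)

Saturday


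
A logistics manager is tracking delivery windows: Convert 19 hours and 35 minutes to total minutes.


Hours: 19
Minutes: 35
Convert hours to minutes: 19 x 60 = 1140
Add remaining minutes: 1140 + 35 = 1175

1175


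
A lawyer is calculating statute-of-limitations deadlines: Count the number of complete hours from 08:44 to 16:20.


Start: 08:44
End: 16:20
Hour difference: 16 - 8 = 8 hours
Minute difference: 20 - 44 = -24 minutes
Total minutes: 456
Complete hours: 456 / 60 = 7 (remainder 36)

7


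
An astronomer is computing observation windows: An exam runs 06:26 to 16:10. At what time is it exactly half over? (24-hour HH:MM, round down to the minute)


Start time: 06:26 = 386 minutes from midnight
End time: 16:10 = 970 minutes from midnight
Sum: 386 + 970 = 1356
Midpoint: 1356 / 2 = 678 minutes
Convert: 678 / 60 = 11 hours, 18 minutes
Result: 11:18

11:18


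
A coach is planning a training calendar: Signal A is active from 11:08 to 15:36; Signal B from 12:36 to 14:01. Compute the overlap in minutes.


Interval A: [668, 936] minutes from midnight
Interval B: [756, 841] minutes from midnight
Overlap start = max(668, 756) = 756
Overlap end = min(936, 841) = 841
Overlap = 841 - 756 = 85 minutes

85


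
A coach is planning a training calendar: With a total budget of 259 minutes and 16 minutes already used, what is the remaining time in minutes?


Total budget: 259 minutes
Time used: 16 minutes
Remaining: 259 - 16 = 243 minutes
Percent used: 6.2%
Percent remaining: 93.8%

243


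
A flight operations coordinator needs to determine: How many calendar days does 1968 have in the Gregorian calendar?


Year: 1968
Check leap year rules:
Divisible by 4? Yes
Divisible by 100? No
1968 is a leap year
Days: 366

366


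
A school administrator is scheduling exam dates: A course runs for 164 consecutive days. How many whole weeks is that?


Total days: 164
Days per week: 7
Division: 164 / 7 = 23 remainder 3
Complete weeks: 23
Remaining days: 3

23


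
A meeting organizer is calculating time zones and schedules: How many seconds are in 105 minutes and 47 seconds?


Minutes: 105
Seconds: 47
Convert minutes to seconds: 105 x 60 = 6300
Add remaining seconds: 6300 + 47 = 6347

6347


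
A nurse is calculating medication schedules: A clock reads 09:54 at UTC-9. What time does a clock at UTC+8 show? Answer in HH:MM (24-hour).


Local time: 09:54 at UTC-9 (offset -9h)
Target zone: UTC+8 (offset 8h)
Difference: 8 - (-9) = 17 hours
Calculation: 9 + (17) = 26
Wraparound: (26) mod 24 = 2
Result: 02:54

02:54


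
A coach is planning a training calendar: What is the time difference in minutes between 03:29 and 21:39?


Start time: 03:29 = 209 minutes from midnight
End time: 21:39 = 1299 minutes from midnight
Difference: 1299 - 209 = 1090 minutes
That is 18 hours and 10 minutes

1090


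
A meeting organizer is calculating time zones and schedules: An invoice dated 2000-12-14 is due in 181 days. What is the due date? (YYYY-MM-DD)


Start: 2000-12-14
Adding 181 days
Days remaining in December: 17
After December: 164 days still to add
January 2001: 31 days, 133 remaining
February 2001: 28 days, 105 remaining
March 2001: 31 days, 74 remaining
April 2001: 30 days, 44 remaining
Result: 2001-06-13

2001-06-13


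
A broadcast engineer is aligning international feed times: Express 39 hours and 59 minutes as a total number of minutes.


Hours: 39
Extra minutes: 59
Minutes per hour: 60
Hours to minutes: 39 x 60 = 2340
Total: 2340 + 59 = 2399

2399


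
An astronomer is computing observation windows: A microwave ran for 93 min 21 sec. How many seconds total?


Minutes: 93
Extra seconds: 21
Seconds per minute: 60
Minutes to seconds: 93 x 60 = 5580
Total: 5580 + 21 = 5601

5601


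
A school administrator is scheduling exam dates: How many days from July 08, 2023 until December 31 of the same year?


Start: July 08, 2023
End: December 31, 2023
Days left in July: 23
August: 31
September: 30
October: 31
November: 30
... plus remaining months
Sum of remaining months: 153
Total: 23 + 153 = 176

176


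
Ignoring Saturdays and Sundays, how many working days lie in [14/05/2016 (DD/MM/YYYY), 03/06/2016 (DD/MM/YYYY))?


Start: 2016-05-14 (Saturday)
End (exclusive): 2016-06-03 (Friday)
Total calendar days: 20
Full weeks: 20 // 7 = 2 -> 10 weekdays
Remaining 6 days starting on Saturday:
  Sat(-), Sun(-), Mon(w), Tue(w), Wed(w), Thu(w) -> 4 weekdays
Total business days: 10 + 4 = 14

14


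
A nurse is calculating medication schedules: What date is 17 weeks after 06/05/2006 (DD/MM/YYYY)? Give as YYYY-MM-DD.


Start: 2006-05-06
Weeks to add: 17
Convert to days: 17 x 7 = 119 days
Add 119 days to 2006-05-06
Result: 2006-09-02

2006-09-02


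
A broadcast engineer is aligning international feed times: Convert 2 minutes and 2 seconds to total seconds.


Minutes: 2
Extra seconds: 2
Seconds per minute: 60
Minutes to seconds: 2 x 60 = 120
Total: 120 + 2 = 122

122


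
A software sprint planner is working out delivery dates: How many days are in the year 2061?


Year: 2061
Check leap year rules:
Divisible by 4? No
2061 is not a leap year
Days: 365

365


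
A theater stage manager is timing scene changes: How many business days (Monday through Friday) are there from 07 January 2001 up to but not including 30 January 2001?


Start: 2001-01-07 (Sunday)
End (exclusive): 2001-01-30 (Tuesday)
Total calendar days: 23
Full weeks: 23 // 7 = 3 -> 15 weekdays
Remaining 2 days starting on Sunday:
  Sun(-), Mon(w) -> 1 weekdays
Total business days: 15 + 1 = 16

16


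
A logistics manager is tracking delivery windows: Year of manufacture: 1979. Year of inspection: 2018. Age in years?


Birth year: 1979
Current year: 2018
Age = current year - birth year
Age = 2018 - 1979 = 39

39


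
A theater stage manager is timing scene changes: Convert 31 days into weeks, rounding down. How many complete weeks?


Total days: 31
Days per week: 7
Division: 31 / 7 = 4 remainder 3
Complete weeks: 4
Remaining days: 3

4


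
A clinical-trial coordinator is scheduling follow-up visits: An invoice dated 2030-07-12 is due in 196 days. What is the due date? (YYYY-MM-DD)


Start: 2030-07-12
Adding 196 days
Days remaining in July: 19
After July: 177 days still to add
August 2030: 31 days, 146 remaining
September 2030: 30 days, 116 remaining
October 2030: 31 days, 85 remaining
November 2030: 30 days, 55 remaining
Result: 2031-01-24

2031-01-24


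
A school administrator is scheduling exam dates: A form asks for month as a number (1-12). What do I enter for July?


Calendar month order:
6. June
7. July <--
8. August
July is month number 7

7


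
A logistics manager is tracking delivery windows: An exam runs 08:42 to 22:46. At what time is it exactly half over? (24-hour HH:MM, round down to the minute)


Start time: 08:42 = 522 minutes from midnight
End time: 22:46 = 1366 minutes from midnight
Sum: 522 + 1366 = 1888
Midpoint: 1888 / 2 = 944 minutes
Convert: 944 / 60 = 15 hours, 44 minutes
Result: 15:44

15:44


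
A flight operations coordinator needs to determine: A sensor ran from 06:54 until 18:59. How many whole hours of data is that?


Start: 06:54
End: 18:59
Hour difference: 18 - 6 = 12 hours
Minute difference: 59 - 54 = 5 minutes
Total minutes: 725
Complete hours: 725 / 60 = 12 (remainder 5)

12


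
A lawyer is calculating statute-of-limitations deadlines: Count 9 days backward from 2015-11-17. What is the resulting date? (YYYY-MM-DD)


Start: 2015-11-17
Subtracting 9 days
Days already passed in November: 17
Result: 2015-11-08

2015-11-08


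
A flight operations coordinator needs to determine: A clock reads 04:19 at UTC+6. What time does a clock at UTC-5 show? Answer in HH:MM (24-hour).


Local time: 04:19 at UTC+6 (offset 6h)
Target zone: UTC-5 (offset -5h)
Difference: -5 - (6) = -11 hours
Calculation: 4 + (-11) = -7
Wraparound: (-7) mod 24 = 17
Result: 17:19

17:19


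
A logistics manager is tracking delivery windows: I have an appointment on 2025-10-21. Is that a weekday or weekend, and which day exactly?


Date: 2025-10-21
January 1, 2025 is a Wednesday
Day of year: 294
Offset from Jan 1: 293 days
293 mod 7 = 6
Result: Tuesday

Tuesday


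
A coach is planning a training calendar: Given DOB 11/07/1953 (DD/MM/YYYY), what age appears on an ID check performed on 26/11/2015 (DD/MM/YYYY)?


Birth: 1953-07-11
Reference: 2015-11-26
Year difference: 2015 - 1953 = 62
Has birthday (07-11) occurred by 11-26? Yes
Age in full years: 62

62


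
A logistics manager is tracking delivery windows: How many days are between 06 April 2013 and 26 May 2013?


Start date: 2013-04-06
End date: 2013-05-26
Apr 2013: +25 days
May 2013: +25 days
Total: 50 days

50


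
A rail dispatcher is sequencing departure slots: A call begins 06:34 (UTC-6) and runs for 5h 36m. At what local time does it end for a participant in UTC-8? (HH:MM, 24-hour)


Start: 06:34 in UTC-6
Step 1 - add duration:
  minutes: 34 + 36 = 70 (carry 1h)
  hours: 6 + 5 + 1 = 12
  end in UTC-6: 12:10
Step 2 - convert UTC-6 -> UTC-8:
  offset difference: -8 - (-6) = -2 hours
  12 + (-2) = 10 -> mod 24 = 10
Result: 10:10 in UTC-8

10:10


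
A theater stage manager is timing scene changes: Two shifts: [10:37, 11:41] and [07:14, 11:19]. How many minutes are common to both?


Interval A: [637, 701] minutes from midnight
Interval B: [434, 679] minutes from midnight
Overlap start = max(637, 434) = 637
Overlap end = min(701, 679) = 679
Overlap = 679 - 637 = 42 minutes

42


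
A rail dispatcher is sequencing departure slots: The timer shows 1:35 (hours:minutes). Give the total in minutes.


Hours: 1
Minutes: 35
Convert hours to minutes: 1 x 60 = 60
Add remaining minutes: 60 + 35 = 95

95


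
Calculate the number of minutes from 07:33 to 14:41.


Start time: 07:33 = 453 minutes from midnight
End time: 14:41 = 881 minutes from midnight
Difference: 881 - 453 = 428 minutes
That is 7 hours and 8 minutes

428


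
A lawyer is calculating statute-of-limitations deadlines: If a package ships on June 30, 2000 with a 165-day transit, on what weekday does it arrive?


Start: 2000-06-30 (Friday)
Step 1 - find target date: add 165 days
  2000-06-30 + 165 days = 2000-12-12
Step 2 - day of week:
  165 mod 7 = 4
  Friday + 4 days -> Tuesday
Result: Tuesday (2000-12-12)

Tuesday


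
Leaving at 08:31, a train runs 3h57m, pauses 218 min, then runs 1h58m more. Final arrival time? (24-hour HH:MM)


Depart: 08:31
Leg 1: +237 min -> 12:28
Layover: +218 min -> 16:06
Leg 2: +118 min -> 18:04
Total travel: 573 minutes = 9h 33m
Arrival: 18:04

18:04


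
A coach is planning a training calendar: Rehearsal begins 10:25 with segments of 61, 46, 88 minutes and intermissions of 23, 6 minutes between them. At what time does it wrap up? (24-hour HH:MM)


Start: 10:25 = 625 min from midnight
  after task 1 (61 min): 11:26
  after break (23 min): 11:49
  after task 2 (46 min): 12:35
  after break (6 min): 12:41
  after task 3 (88 min): 14:09
Total elapsed: 224 minutes
End time: 14:09

14:09


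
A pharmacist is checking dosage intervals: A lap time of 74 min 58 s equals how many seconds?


Minutes: 74
Seconds: 58
Convert minutes to seconds: 74 x 60 = 4440
Add remaining seconds: 4440 + 58 = 4498

4498


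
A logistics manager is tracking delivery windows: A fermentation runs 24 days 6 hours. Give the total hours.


Days: 24
Extra hours: 6
Hours per day: 24
Days to hours: 24 x 24 = 576
Total: 576 + 6 = 582

582


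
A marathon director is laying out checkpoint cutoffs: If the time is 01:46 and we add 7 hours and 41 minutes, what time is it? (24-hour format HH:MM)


Start time: 01:46
Adding: 7 hours 41 minutes
Minutes: 46 + 41 = 87
Minute overflow: 87 >= 60, so carry 1 hour, minutes = 27
Hours: 1 + 7 + 1 = 9
Result: 09:27

09:27


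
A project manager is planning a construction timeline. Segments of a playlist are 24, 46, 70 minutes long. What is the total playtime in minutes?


Durations: 24, 46, 70
Running sum: 24
+ 46 = 70
+ 70 = 140
Total duration: 140 minutes
That is 2 hours and 20 minutes

140


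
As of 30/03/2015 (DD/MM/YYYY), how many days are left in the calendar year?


Start: March 30, 2015
End: December 31, 2015
Days left in March: 1
April: 30
May: 31
June: 30
July: 31
... plus remaining months
Sum of remaining months: 275
Total: 1 + 275 = 276

276


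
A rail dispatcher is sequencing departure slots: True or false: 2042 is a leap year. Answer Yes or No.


Year: 2042
Divisible by 4? 2042 / 4 = 510.5 -> No
Not divisible by 4, so NOT a leap year

No


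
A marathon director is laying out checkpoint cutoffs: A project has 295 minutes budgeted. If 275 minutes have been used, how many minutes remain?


Total budget: 295 minutes
Time used: 275 minutes
Remaining: 295 - 275 = 20 minutes
Percent used: 93.2%
Percent remaining: 6.8%

20


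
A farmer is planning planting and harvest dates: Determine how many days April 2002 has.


Month: April
Year: 2002
April is a 30-day month
Total: 30 days

30


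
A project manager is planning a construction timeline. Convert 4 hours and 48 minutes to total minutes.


Hours: 4
Extra minutes: 48
Minutes per hour: 60
Hours to minutes: 4 x 60 = 240
Total: 240 + 48 = 288

288


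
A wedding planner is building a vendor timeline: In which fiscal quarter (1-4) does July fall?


Month: July (month 7)
Q1: January-March (months 1-3)
Q2: April-June (months 4-6)
Q3: July-September (months 7-9)
Q4: October-December (months 10-12)
Month 7 falls in Q3

3


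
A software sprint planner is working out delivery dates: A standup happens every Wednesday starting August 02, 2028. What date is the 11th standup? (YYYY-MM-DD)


First occurrence: 2028-08-02 (occurrence 1)
Each occurrence is 7 days after the previous.
Occurrence 11 is 10 weeks after the first.
10 weeks = 70 days
2028-08-02 + 70 days = 2028-10-11

2028-10-11


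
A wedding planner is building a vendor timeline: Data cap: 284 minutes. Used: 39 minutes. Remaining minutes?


Total budget: 284 minutes
Time used: 39 minutes
Remaining: 284 - 39 = 245 minutes
Percent used: 13.7%
Percent remaining: 86.3%

245


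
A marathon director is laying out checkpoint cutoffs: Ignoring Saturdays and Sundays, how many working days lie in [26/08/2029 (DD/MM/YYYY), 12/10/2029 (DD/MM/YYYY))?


Start: 2029-08-26 (Sunday)
End (exclusive): 2029-10-12 (Friday)
Total calendar days: 47
Full weeks: 47 // 7 = 6 -> 30 weekdays
Remaining 5 days starting on Sunday:
  Sun(-), Mon(w), Tue(w), Wed(w), Thu(w) -> 4 weekdays
Total business days: 30 + 4 = 34

34


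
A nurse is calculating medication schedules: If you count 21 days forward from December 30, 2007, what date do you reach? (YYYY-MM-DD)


Start: 2007-12-30
Adding 21 days
Days remaining in December: 1
After December: 20 days still to add
January 2008 has 31 days, need 20
Result: 2008-01-20

2008-01-20


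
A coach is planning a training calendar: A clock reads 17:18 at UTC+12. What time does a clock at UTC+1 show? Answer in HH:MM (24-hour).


Local time: 17:18 at UTC+12 (offset 12h)
Target zone: UTC+1 (offset 1h)
Difference: 1 - (12) = -11 hours
Calculation: 17 + (-11) = 6
Result: 06:18

06:18


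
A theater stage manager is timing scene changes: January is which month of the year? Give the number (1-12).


Calendar month order:
1. January <--
2. February
January is month number 1

1


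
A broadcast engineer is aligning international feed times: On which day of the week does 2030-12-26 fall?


Date: 2030-12-26
January 1, 2030 is a Tuesday
Day of year: 360
Offset from Jan 1: 359 days
359 mod 7 = 2
Result: Thursday

Thursday


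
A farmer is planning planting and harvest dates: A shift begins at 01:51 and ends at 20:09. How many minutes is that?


Start time: 01:51 = 111 minutes from midnight
End time: 20:09 = 1209 minutes from midnight
Difference: 1209 - 111 = 1098 minutes
That is 18 hours and 18 minutes

1098


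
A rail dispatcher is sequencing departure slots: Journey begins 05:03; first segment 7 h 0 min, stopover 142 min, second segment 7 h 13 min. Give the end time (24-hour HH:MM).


Depart: 05:03
Leg 1: +420 min -> 12:03
Layover: +142 min -> 14:25
Leg 2: +433 min -> 21:38
Total travel: 995 minutes = 16h 35m
Arrival: 21:38

21:38


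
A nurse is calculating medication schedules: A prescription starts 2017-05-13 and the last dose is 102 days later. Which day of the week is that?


Start: 2017-05-13 (Saturday)
Step 1 - find target date: add 102 days
  2017-05-13 + 102 days = 2017-08-23
Step 2 - day of week:
  102 mod 7 = 4
  Saturday + 4 days -> Wednesday
Result: Wednesday (2017-08-23)

Wednesday


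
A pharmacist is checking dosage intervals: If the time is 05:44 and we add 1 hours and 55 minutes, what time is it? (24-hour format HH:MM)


Start time: 05:44
Adding: 1 hours 55 minutes
Minutes: 44 + 55 = 99
Minute overflow: 99 >= 60, so carry 1 hour, minutes = 39
Hours: 5 + 1 + 1 = 7
Result: 07:39

07:39


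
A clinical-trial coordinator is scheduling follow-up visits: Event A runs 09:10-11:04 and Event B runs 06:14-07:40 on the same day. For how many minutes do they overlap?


Interval A: [550, 664] minutes from midnight
Interval B: [374, 460] minutes from midnight
Overlap start = max(550, 374) = 550
Overlap end = min(664, 460) = 460
End <= start, so the intervals do not overlap: 0 minutes

0


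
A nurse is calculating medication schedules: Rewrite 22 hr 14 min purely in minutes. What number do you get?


Hours: 22
Extra minutes: 14
Minutes per hour: 60
Hours to minutes: 22 x 60 = 1320
Total: 1320 + 14 = 1334

1334


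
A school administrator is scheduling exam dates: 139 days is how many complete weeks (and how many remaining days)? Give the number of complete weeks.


Total days: 139
Days per week: 7
Division: 139 / 7 = 19 remainder 6
Complete weeks: 19
Remaining days: 6

19


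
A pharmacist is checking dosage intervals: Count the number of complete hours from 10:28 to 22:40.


Start: 10:28
End: 22:40
Hour difference: 22 - 10 = 12 hours
Minute difference: 40 - 28 = 12 minutes
Total minutes: 732
Complete hours: 732 / 60 = 12 (remainder 12)

12


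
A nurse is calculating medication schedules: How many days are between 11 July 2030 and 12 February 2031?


Start date: 2030-07-11
End date: 2031-02-12
Jul 2030: +21 days
Aug 2030: +31 days
Sep 2030: +30 days
... (5 more months)
Total: 216 days

216


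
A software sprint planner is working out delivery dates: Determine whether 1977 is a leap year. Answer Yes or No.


Year: 1977
Divisible by 4? 1977 / 4 = 494.25 -> No
Not divisible by 4, so NOT a leap year

No


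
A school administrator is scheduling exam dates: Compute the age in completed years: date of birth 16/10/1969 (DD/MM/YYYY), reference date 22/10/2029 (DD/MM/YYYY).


Birth: 1969-10-16
Reference: 2029-10-22
Year difference: 2029 - 1969 = 60
Has birthday (10-16) occurred by 10-22? Yes
Age in full years: 60

60


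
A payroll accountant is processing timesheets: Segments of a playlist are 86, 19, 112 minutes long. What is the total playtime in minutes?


Durations: 86, 19, 112
Running sum: 86
+ 19 = 105
+ 112 = 217
Total duration: 217 minutes
That is 3 hours and 37 minutes

217


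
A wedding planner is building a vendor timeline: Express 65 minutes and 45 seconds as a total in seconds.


Minutes: 65
Seconds: 45
Convert minutes to seconds: 65 x 60 = 3900
Add remaining seconds: 3900 + 45 = 3945

3945


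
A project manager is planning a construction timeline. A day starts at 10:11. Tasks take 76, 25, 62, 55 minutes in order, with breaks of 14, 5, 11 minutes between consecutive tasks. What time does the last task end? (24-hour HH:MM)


Start: 10:11 = 611 min from midnight
  after task 1 (76 min): 11:27
  after break (14 min): 11:41
  after task 2 (25 min): 12:06
  after break (5 min): 12:11
  after task 3 (62 min): 13:13
  after break (11 min): 13:24
  after task 4 (55 min): 14:19
Total elapsed: 248 minutes
End time: 14:19

14:19


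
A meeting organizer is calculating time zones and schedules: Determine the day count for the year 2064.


Year: 2064
Check leap year rules:
Divisible by 4? Yes
Divisible by 100? No
2064 is a leap year
Days: 366

366


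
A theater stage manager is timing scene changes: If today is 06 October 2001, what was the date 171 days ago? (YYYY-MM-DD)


Start: 2001-10-06
Subtracting 171 days
Days already passed in October: 6
After going back through October: 165 more days to subtract
September 2001: 30 days, 135 remaining
August 2001: 31 days, 104 remaining
July 2001: 31 days, 73 remaining
June 2001: 30 days, 43 remaining
Result: 2001-04-18

2001-04-18


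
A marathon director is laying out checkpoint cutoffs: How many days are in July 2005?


Month: July
Year: 2005
July is a 31-day month
Total: 31 days

31


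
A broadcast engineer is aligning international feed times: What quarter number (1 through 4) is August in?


Month: August (month 8)
Q1: January-March (months 1-3)
Q2: April-June (months 4-6)
Q3: July-September (months 7-9)
Q4: October-December (months 10-12)
Month 8 falls in Q3

3


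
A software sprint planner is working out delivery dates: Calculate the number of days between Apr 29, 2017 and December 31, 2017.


Start: April 29, 2017
End: December 31, 2017
Days left in April: 1
May: 31
June: 30
July: 31
August: 31
... plus remaining months
Sum of remaining months: 245
Total: 1 + 245 = 246

246


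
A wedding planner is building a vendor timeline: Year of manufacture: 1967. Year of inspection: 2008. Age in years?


Birth year: 1967
Current year: 2008
Age = current year - birth year
Age = 2008 - 1967 = 41

41


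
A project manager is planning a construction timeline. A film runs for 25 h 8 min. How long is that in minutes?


Hours: 25
Minutes: 8
Convert hours to minutes: 25 x 60 = 1500
Add remaining minutes: 1500 + 8 = 1508

1508


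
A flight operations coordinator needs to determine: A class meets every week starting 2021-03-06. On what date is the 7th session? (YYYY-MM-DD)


First occurrence: 2021-03-06 (occurrence 1)
Each occurrence is 7 days after the previous.
Occurrence 7 is 6 weeks after the first.
6 weeks = 42 days
2021-03-06 + 42 days = 2021-04-17

2021-04-17


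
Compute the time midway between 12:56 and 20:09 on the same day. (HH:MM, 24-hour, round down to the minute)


Start time: 12:56 = 776 minutes from midnight
End time: 20:09 = 1209 minutes from midnight
Sum: 776 + 1209 = 1985
Midpoint: 1985 / 2 = 992 minutes
Convert: 992 / 60 = 16 hours, 32 minutes
Result: 16:32

16:32


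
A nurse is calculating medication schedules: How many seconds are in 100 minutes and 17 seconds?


Minutes: 100
Extra seconds: 17
Seconds per minute: 60
Minutes to seconds: 100 x 60 = 6000
Total: 6000 + 17 = 6017

6017


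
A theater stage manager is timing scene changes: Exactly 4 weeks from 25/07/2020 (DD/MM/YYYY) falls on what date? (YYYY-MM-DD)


Start: 2020-07-25
Weeks to add: 4
Convert to days: 4 x 7 = 28 days
Add 28 days to 2020-07-25
Result: 2020-08-22

2020-08-22


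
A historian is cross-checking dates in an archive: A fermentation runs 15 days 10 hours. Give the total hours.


Days: 15
Extra hours: 10
Hours per day: 24
Days to hours: 15 x 24 = 360
Total: 360 + 10 = 370

370


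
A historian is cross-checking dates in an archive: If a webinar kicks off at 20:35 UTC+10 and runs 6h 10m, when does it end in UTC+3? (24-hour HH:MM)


Start: 20:35 in UTC+10
Step 1 - add duration:
  minutes: 35 + 10 = 45
  hours: 20 + 6 + 0 = 26
  end in UTC+10: 02:45
Step 2 - convert UTC+10 -> UTC+3:
  offset difference: 3 - (10) = -7 hours
  2 + (-7) = -5 -> mod 24 = 19
Result: 19:45 in UTC+3

19:45


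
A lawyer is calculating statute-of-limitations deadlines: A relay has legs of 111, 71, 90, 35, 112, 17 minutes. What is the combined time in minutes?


Durations: 111, 71, 90, 35, 112, 17
Running sum: 111
+ 71 = 182
+ 90 = 272
+ 35 = 307
+ 112 = 419
+ 17 = 436
Total duration: 436 minutes
That is 7 hours and 16 minutes

436


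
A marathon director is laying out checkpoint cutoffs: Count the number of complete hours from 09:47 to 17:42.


Start: 09:47
End: 17:42
Hour difference: 17 - 9 = 8 hours
Minute difference: 42 - 47 = -5 minutes
Total minutes: 475
Complete hours: 475 / 60 = 7 (remainder 55)

7


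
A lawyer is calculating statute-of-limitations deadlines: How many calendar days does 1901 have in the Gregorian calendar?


Year: 1901
Check leap year rules:
Divisible by 4? No
1901 is not a leap year
Days: 365

365


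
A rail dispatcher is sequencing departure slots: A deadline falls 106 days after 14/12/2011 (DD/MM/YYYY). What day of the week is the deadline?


Start: 2011-12-14 (Wednesday)
Step 1 - find target date: add 106 days
  2011-12-14 + 106 days = 2012-03-29
Step 2 - day of week:
  106 mod 7 = 1
  Wednesday + 1 days -> Thursday
Result: Thursday (2012-03-29)

Thursday


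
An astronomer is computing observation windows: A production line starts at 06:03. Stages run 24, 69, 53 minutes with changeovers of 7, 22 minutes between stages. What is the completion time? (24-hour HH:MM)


Start: 06:03 = 363 min from midnight
  after task 1 (24 min): 06:27
  after break (7 min): 06:34
  after task 2 (69 min): 07:43
  after break (22 min): 08:05
  after task 3 (53 min): 08:58
Total elapsed: 175 minutes
End time: 08:58

08:58


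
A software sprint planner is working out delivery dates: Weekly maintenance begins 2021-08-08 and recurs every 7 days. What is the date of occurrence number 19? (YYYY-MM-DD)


First occurrence: 2021-08-08 (occurrence 1)
Each occurrence is 7 days after the previous.
Occurrence 19 is 18 weeks after the first.
18 weeks = 126 days
2021-08-08 + 126 days = 2021-12-12

2021-12-12


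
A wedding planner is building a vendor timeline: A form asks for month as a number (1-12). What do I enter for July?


Calendar month order:
6. June
7. July <--
8. August
July is month number 7

7


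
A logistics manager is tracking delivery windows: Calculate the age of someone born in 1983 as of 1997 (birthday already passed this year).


Birth year: 1983
Current year: 1997
Age = current year - birth year
Age = 1997 - 1983 = 14

14


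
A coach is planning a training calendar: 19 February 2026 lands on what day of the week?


Date: 2026-02-19
January 1, 2026 is a Thursday
Day of year: 50
Offset from Jan 1: 49 days
49 mod 7 = 0
Result: Thursday

Thursday
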